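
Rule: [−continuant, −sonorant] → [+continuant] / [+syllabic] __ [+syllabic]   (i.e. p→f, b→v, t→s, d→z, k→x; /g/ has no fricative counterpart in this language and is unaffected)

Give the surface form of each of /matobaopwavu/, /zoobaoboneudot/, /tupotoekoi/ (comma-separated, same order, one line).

/matobaopwavu/: /t/ is a stop between vowels /a/ and /o/, so it spirantizes to the fricative [s]. /b/ is a stop between vowels /o/ and /a/, so it spirantizes to the fricative [v]. → [masovaopwavu].
/zoobaoboneudot/: /b/ is a stop between vowels /o/ and /a/, so it spirantizes to the fricative [v]. /b/ is a stop between vowels /o/ and /o/, so it spirantizes to the fricative [v]. /d/ is a stop between vowels /u/ and /o/, so it spirantizes to the fricative [z]. → [zoovaovoneuzot].
/tupotoekoi/: /p/ is a stop between vowels /u/ and /o/, so it spirantizes to the fricative [f]. /t/ is a stop between vowels /o/ and /o/, so it spirantizes to the fricative [s]. /k/ is a stop between vowels /e/ and /o/, so it spirantizes to the fricative [x]. → [tufosoexoi].

masovaopwavu, zoovaovoneuzot, tufosoexoi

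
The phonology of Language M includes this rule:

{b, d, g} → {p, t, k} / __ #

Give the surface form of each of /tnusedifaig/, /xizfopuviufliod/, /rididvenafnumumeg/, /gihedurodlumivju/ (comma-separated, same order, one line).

tnusedifaik, xizfopuviufliot, rididvenafnumumek, gihedurodlumivju

/tnusedifaig/: /g/ is a voiced stop in word-final position, so it devoices to [k]. → [tnusedifaik].
/xizfopuviufliod/: /d/ is a voiced stop in word-final position, so it devoices to [t]. → [xizfopuviufliot].
/rididvenafnumumeg/: /g/ is a voiced stop in word-final position, so it devoices to [k]. → [rididvenafnumumek].
/gihedurodlumivju/: the rule's environment is not met; surfaces unchanged as [gihedurodlumivju].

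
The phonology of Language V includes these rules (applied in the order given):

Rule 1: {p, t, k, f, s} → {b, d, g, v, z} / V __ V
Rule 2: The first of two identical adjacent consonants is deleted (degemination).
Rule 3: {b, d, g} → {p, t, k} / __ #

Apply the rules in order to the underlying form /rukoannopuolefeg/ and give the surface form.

rugoanobuolevek

Rule 1 (intervocalic voicing): /k/ is a voiceless obstruent between vowels /u/ and /o/, so it voices to [g]. /p/ is a voiceless obstruent between vowels /o/ and /u/, so it voices to [b]. /f/ is a voiceless obstruent between vowels /e/ and /e/, so it voices to [v]. /rukoannopuolefeg/ → rugoannobuoleveg.
Rule 2 (degemination): /nn/ is a geminate; the first /n/ deletes. /rugoannobuoleveg/ → rugoanobuoleveg.
Rule 3 (final devoicing): /g/ is a voiced stop in word-final position, so it devoices to [k]. /rugoanobuoleveg/ → rugoanobuolevek.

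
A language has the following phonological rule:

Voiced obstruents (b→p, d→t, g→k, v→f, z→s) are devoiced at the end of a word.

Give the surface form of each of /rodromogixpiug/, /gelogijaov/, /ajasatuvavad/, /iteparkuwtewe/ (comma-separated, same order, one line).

rodromogixpiuk, gelogijaof, ajasatuvavat, iteparkuwtewe

/rodromogixpiug/: /g/ is a voiced obstruent in word-final position, so it devoices to [k]. → [rodromogixpiuk].
/gelogijaov/: /v/ is a voiced obstruent in word-final position, so it devoices to [f]. → [gelogijaof].
/ajasatuvavad/: /d/ is a voiced obstruent in word-final position, so it devoices to [t]. → [ajasatuvavat].
/iteparkuwtewe/: the rule's environment is not met; surfaces unchanged as [iteparkuwtewe].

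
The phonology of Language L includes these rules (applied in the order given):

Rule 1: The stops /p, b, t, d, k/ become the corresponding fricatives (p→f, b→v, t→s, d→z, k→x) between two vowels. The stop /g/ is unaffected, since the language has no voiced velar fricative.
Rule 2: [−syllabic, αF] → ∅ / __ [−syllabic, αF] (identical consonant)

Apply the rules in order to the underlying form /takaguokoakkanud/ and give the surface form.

taxaguoxoakanud

Rule 1 (intervocalic spirantization): /k/ is a stop between vowels /a/ and /a/, so it spirantizes to the fricative [x]. /k/ is a stop between vowels /o/ and /o/, so it spirantizes to the fricative [x]. /takaguokoakkanud/ → taxaguoxoakkanud.
Rule 2 (degemination): /kk/ is a geminate; the first /k/ deletes. /taxaguoxoakkanud/ → taxaguoxoakanud.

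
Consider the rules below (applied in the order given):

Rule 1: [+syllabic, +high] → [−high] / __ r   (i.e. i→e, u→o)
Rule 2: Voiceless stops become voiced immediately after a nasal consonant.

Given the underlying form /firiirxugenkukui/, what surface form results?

Rule 1 (pre-rhotic lowering): /i/ is a high vowel immediately before /r/, so it lowers to [e]. /i/ is a high vowel immediately before /r/, so it lowers to [e]. /firiirxugenkukui/ → ferierxugenkukui.
Rule 2 (post-nasal voicing): /k/ is a voiceless stop immediately after the nasal /n/, so it voices to [g]. /ferierxugenkukui/ → ferierxugengukui.

ferierxugengukui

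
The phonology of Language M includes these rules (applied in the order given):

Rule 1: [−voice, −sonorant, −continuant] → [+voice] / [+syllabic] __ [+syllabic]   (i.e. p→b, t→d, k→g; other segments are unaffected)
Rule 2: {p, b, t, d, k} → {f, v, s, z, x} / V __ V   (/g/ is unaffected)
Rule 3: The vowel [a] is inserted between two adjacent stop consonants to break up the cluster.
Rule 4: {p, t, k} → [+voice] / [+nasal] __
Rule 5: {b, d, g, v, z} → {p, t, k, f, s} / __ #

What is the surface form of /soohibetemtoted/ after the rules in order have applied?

Rule 1 (intervocalic voicing): /t/ is a voiceless stop between vowels /e/ and /e/, so it voices to [d]. /t/ is a voiceless stop between vowels /o/ and /e/, so it voices to [d]. /soohibetemtoted/ → soohibedemtoded.
Rule 2 (intervocalic spirantization): /b/ is a stop between vowels /i/ and /e/, so it spirantizes to the fricative [v]. /d/ is a stop between vowels /e/ and /e/, so it spirantizes to the fricative [z]. /d/ is a stop between vowels /o/ and /e/, so it spirantizes to the fricative [z]. /soohibedemtoded/ → soohivezemtozed.
Rule 3 (stop-cluster a-epenthesis): no segment meets the environment; /soohivezemtozed/ is unchanged.
Rule 4 (post-nasal voicing): /t/ is a voiceless stop immediately after the nasal /m/, so it voices to [d]. /soohivezemtozed/ → soohivezemdozed.
Rule 5 (final devoicing): /d/ is a voiced obstruent in word-final position, so it devoices to [t]. /soohivezemdozed/ → soohivezemdozet.

soohivezemdozet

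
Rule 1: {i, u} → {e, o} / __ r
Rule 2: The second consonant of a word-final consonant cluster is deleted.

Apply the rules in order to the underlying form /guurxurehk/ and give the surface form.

guorxoreh

Rule 1 (pre-rhotic lowering): /u/ is a high vowel immediately before /r/, so it lowers to [o]. /u/ is a high vowel immediately before /r/, so it lowers to [o]. /guurxurehk/ → guorxorehk.
Rule 2 (final cluster simplification): /k/ is the second consonant of a word-final cluster /hk/, so it deletes. /guorxorehk/ → guorxoreh.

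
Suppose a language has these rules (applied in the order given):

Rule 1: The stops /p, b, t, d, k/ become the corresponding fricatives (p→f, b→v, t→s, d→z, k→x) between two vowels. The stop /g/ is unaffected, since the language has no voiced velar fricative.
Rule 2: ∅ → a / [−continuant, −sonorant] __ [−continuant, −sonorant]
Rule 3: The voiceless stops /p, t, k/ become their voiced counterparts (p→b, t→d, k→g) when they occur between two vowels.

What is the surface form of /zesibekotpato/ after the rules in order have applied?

Rule 1 (intervocalic spirantization): /b/ is a stop between vowels /i/ and /e/, so it spirantizes to the fricative [v]. /k/ is a stop between vowels /e/ and /o/, so it spirantizes to the fricative [x]. /t/ is a stop between vowels /a/ and /o/, so it spirantizes to the fricative [s]. /zesibekotpato/ → zesivexotpaso.
Rule 2 (stop-cluster a-epenthesis): /t/ and /p/ form a stop–stop cluster, so [a] is inserted between them. /zesivexotpaso/ → zesivexotapaso.
Rule 3 (intervocalic voicing): /t/ is a voiceless stop between vowels /o/ and /a/, so it voices to [d]. /p/ is a voiceless stop between vowels /a/ and /a/, so it voices to [b]. /zesivexotapaso/ → zesivexodabaso.

zesivexodabaso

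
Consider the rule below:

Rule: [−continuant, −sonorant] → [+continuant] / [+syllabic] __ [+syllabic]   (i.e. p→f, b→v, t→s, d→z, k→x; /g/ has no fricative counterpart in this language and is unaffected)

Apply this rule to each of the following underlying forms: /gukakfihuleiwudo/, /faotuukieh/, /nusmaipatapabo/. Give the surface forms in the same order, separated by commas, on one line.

guxakfihuleiwuzo, faosuuxieh, nusmaifasafavo

/gukakfihuleiwudo/: /k/ is a stop between vowels /u/ and /a/, so it spirantizes to the fricative [x]. /d/ is a stop between vowels /u/ and /o/, so it spirantizes to the fricative [z]. → [guxakfihuleiwuzo].
/faotuukieh/: /t/ is a stop between vowels /o/ and /u/, so it spirantizes to the fricative [s]. /k/ is a stop between vowels /u/ and /i/, so it spirantizes to the fricative [x]. → [faosuuxieh].
/nusmaipatapabo/: /p/ is a stop between vowels /i/ and /a/, so it spirantizes to the fricative [f]. /t/ is a stop between vowels /a/ and /a/, so it spirantizes to the fricative [s]. /p/ is a stop between vowels /a/ and /a/, so it spirantizes to the fricative [f]. /b/ is a stop between vowels /a/ and /o/, so it spirantizes to the fricative [v]. → [nusmaifasafavo].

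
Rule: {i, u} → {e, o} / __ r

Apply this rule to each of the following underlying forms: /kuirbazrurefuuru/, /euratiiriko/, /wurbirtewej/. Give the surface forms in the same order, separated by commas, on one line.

/kuirbazrurefuuru/: /i/ is a high vowel immediately before /r/, so it lowers to [e]. /u/ is a high vowel immediately before /r/, so it lowers to [o]. /u/ is a high vowel immediately before /r/, so it lowers to [o]. → [kuerbazrorefuoru].
/euratiiriko/: /u/ is a high vowel immediately before /r/, so it lowers to [o]. /i/ is a high vowel immediately before /r/, so it lowers to [e]. → [eoratieriko].
/wurbirtewej/: /u/ is a high vowel immediately before /r/, so it lowers to [o]. /i/ is a high vowel immediately before /r/, so it lowers to [e]. → [worbertewej].

kuerbazrorefuoru, eoratieriko, worbertewej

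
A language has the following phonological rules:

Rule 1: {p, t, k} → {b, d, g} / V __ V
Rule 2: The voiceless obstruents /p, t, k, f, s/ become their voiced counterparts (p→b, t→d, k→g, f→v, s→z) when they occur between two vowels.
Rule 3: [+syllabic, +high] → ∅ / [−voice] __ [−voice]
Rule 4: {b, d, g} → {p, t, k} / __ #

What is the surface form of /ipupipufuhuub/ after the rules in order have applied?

Rule 1 (intervocalic voicing): /p/ is a voiceless stop between vowels /i/ and /u/, so it voices to [b]. /p/ is a voiceless stop between vowels /u/ and /i/, so it voices to [b]. /p/ is a voiceless stop between vowels /i/ and /u/, so it voices to [b]. /ipupipufuhuub/ → ibubibufuhuub.
Rule 2 (intervocalic voicing): /f/ is a voiceless obstruent between vowels /u/ and /u/, so it voices to [v]. /ibubibufuhuub/ → ibubibuvuhuub.
Rule 3 (high vowel syncope): no segment meets the environment; /ibubibuvuhuub/ is unchanged.
Rule 4 (final devoicing): /b/ is a voiced stop in word-final position, so it devoices to [p]. /ibubibuvuhuub/ → ibubibuvuhuup.

ibubibuvuhuup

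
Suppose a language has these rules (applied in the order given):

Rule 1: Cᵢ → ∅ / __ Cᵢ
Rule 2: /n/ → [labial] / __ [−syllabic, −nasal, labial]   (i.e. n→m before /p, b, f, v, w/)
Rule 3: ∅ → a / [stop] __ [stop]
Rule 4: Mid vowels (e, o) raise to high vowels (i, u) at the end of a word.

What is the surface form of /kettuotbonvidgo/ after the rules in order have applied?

Rule 1 (degemination): /tt/ is a geminate; the first /t/ deletes. /kettuotbonvidgo/ → ketuotbonvidgo.
Rule 2 (nasal place assimilation): /n/ precedes the labial consonant /v/, so it assimilates in place to [m]. /ketuotbonvidgo/ → ketuotbomvidgo.
Rule 3 (stop-cluster a-epenthesis): /t/ and /b/ form a stop–stop cluster, so [a] is inserted between them. /d/ and /g/ form a stop–stop cluster, so [a] is inserted between them. /ketuotbomvidgo/ → ketuotabomvidago.
Rule 4 (final vowel raising): /o/ is a mid vowel in word-final position, so it raises to [u]. /ketuotabomvidago/ → ketuotabomvidagu.

ketuotabomvidagu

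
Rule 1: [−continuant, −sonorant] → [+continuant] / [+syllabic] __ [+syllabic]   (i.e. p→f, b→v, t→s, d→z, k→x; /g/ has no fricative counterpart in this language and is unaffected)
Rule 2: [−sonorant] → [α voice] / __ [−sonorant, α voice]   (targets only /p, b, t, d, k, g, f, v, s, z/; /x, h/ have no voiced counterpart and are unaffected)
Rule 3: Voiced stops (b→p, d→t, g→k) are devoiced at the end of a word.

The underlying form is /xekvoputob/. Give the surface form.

Rule 1 (intervocalic spirantization): /p/ is a stop between vowels /o/ and /u/, so it spirantizes to the fricative [f]. /t/ is a stop between vowels /u/ and /o/, so it spirantizes to the fricative [s]. /xekvoputob/ → xekvofusob.
Rule 2 (regressive voicing assimilation): /k/ precedes the voiced obstruent /v/, so it voices to [g] by assimilation. /xekvofusob/ → xegvofusob.
Rule 3 (final devoicing): /b/ is a voiced stop in word-final position, so it devoices to [p]. /xegvofusob/ → xegvofusop.

xegvofusop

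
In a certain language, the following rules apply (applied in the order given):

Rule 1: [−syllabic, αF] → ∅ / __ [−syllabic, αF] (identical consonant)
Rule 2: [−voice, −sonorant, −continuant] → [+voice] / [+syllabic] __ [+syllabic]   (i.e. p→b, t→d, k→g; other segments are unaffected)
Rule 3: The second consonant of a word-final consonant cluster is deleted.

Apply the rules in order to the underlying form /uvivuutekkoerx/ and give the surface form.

Rule 1 (degemination): /kk/ is a geminate; the first /k/ deletes. /uvivuutekkoerx/ → uvivuutekoerx.
Rule 2 (intervocalic voicing): /t/ is a voiceless stop between vowels /u/ and /e/, so it voices to [d]. /k/ is a voiceless stop between vowels /e/ and /o/, so it voices to [g]. /uvivuutekoerx/ → uvivuudegoerx.
Rule 3 (final cluster simplification): /x/ is the second consonant of a word-final cluster /rx/, so it deletes. /uvivuudegoerx/ → uvivuudegoer.

uvivuudegoer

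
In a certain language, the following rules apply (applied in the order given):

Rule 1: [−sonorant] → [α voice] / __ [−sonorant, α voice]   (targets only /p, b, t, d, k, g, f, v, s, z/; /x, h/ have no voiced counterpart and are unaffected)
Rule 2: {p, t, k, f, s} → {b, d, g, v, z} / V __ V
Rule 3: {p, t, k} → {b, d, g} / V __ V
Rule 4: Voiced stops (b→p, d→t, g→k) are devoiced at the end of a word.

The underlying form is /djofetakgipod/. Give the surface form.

Rule 1 (regressive voicing assimilation): /k/ precedes the voiced obstruent /g/, so it voices to [g] by assimilation. /djofetakgipod/ → djofetaggipod.
Rule 2 (intervocalic voicing): /f/ is a voiceless obstruent between vowels /o/ and /e/, so it voices to [v]. /t/ is a voiceless obstruent between vowels /e/ and /a/, so it voices to [d]. /p/ is a voiceless obstruent between vowels /i/ and /o/, so it voices to [b]. /djofetaggipod/ → djovedaggibod.
Rule 3 (intervocalic voicing): no segment meets the environment; /djovedaggibod/ is unchanged.
Rule 4 (final devoicing): /d/ is a voiced stop in word-final position, so it devoices to [t]. /djovedaggibod/ → djovedaggibot.

djovedaggibot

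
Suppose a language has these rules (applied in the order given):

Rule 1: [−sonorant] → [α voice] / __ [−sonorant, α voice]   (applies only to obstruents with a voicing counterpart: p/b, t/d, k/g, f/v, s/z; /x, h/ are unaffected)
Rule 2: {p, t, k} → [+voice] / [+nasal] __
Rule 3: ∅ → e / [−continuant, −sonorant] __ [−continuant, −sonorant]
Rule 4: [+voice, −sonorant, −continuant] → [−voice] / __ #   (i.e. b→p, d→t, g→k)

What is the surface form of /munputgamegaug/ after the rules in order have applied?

munbudegamegauk

Rule 1 (regressive voicing assimilation): /t/ precedes the voiced obstruent /g/, so it voices to [d] by assimilation. /munputgamegaug/ → munpudgamegaug.
Rule 2 (post-nasal voicing): /p/ is a voiceless stop immediately after the nasal /n/, so it voices to [b]. /munpudgamegaug/ → munbudgamegaug.
Rule 3 (stop-cluster e-epenthesis): /d/ and /g/ form a stop–stop cluster, so [e] is inserted between them. /munbudgamegaug/ → munbudegamegaug.
Rule 4 (final devoicing): /g/ is a voiced stop in word-final position, so it devoices to [k]. /munbudegamegaug/ → munbudegamegauk.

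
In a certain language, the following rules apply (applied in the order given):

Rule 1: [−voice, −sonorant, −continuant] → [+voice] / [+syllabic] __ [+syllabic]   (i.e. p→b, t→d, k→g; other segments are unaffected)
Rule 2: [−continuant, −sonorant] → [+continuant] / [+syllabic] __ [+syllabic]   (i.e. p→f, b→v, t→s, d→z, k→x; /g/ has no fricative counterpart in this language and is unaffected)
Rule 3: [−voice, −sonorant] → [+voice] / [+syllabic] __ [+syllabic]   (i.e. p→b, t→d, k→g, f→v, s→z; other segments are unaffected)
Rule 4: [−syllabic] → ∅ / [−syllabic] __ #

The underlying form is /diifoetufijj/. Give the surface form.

diivoezuvij

Rule 1 (intervocalic voicing): /t/ is a voiceless stop between vowels /e/ and /u/, so it voices to [d]. /diifoetufijj/ → diifoedufijj.
Rule 2 (intervocalic spirantization): /d/ is a stop between vowels /e/ and /u/, so it spirantizes to the fricative [z]. /diifoedufijj/ → diifoezufijj.
Rule 3 (intervocalic voicing): /f/ is a voiceless obstruent between vowels /i/ and /o/, so it voices to [v]. /f/ is a voiceless obstruent between vowels /u/ and /i/, so it voices to [v]. /diifoezufijj/ → diivoezuvijj.
Rule 4 (final cluster simplification): /j/ is the second consonant of a word-final cluster /jj/, so it deletes. /diivoezuvijj/ → diivoezuvij.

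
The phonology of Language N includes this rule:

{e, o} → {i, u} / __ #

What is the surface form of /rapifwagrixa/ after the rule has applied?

rapifwagrixa

No segment of /rapifwagrixa/ meets the structural description of the rule, so the form surfaces unchanged.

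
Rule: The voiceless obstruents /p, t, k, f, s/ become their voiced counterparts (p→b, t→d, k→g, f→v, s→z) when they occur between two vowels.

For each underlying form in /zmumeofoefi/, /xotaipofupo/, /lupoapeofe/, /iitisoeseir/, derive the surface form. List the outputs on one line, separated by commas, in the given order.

/zmumeofoefi/: /f/ is a voiceless obstruent between vowels /o/ and /o/, so it voices to [v]. /f/ is a voiceless obstruent between vowels /e/ and /i/, so it voices to [v]. → [zmumeovoevi].
/xotaipofupo/: /t/ is a voiceless obstruent between vowels /o/ and /a/, so it voices to [d]. /p/ is a voiceless obstruent between vowels /i/ and /o/, so it voices to [b]. /f/ is a voiceless obstruent between vowels /o/ and /u/, so it voices to [v]. /p/ is a voiceless obstruent between vowels /u/ and /o/, so it voices to [b]. → [xodaibovubo].
/lupoapeofe/: /p/ is a voiceless obstruent between vowels /u/ and /o/, so it voices to [b]. /p/ is a voiceless obstruent between vowels /a/ and /e/, so it voices to [b]. /f/ is a voiceless obstruent between vowels /o/ and /e/, so it voices to [v]. → [luboabeove].
/iitisoeseir/: /t/ is a voiceless obstruent between vowels /i/ and /i/, so it voices to [d]. /s/ is a voiceless obstruent between vowels /i/ and /o/, so it voices to [z]. /s/ is a voiceless obstruent between vowels /e/ and /e/, so it voices to [z]. → [iidizoezeir].

zmumeovoevi, xodaibovubo, luboabeove, iidizoezeir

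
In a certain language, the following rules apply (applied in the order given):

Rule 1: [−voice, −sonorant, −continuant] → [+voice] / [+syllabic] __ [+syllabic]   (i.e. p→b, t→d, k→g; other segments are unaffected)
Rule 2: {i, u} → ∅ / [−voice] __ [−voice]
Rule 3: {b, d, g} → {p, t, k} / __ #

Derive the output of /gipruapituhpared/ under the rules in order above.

gipruabiduhparet

Rule 1 (intervocalic voicing): /p/ is a voiceless stop between vowels /a/ and /i/, so it voices to [b]. /t/ is a voiceless stop between vowels /i/ and /u/, so it voices to [d]. /gipruapituhpared/ → gipruabiduhpared.
Rule 2 (high vowel syncope): no segment meets the environment; /gipruabiduhpared/ is unchanged.
Rule 3 (final devoicing): /d/ is a voiced stop in word-final position, so it devoices to [t]. /gipruabiduhpared/ → gipruabiduhparet.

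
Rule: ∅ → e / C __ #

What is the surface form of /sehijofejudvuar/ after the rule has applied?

sehijofejudvuare

the form ends in the consonant /r/, so [e] is inserted word-finally.
Surface form: [sehijofejudvuare].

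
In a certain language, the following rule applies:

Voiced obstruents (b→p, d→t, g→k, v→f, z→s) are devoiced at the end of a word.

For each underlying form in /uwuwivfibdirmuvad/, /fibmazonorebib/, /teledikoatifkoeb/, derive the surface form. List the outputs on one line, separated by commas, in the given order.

/uwuwivfibdirmuvad/: /d/ is a voiced obstruent in word-final position, so it devoices to [t]. → [uwuwivfibdirmuvat].
/fibmazonorebib/: /b/ is a voiced obstruent in word-final position, so it devoices to [p]. → [fibmazonorebip].
/teledikoatifkoeb/: /b/ is a voiced obstruent in word-final position, so it devoices to [p]. → [teledikoatifkoep].

uwuwivfibdirmuvat, fibmazonorebip, teledikoatifkoep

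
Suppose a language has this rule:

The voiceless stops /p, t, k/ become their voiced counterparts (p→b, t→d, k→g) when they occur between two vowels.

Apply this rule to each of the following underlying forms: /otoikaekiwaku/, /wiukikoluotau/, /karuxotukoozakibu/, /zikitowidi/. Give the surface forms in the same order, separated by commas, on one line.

/otoikaekiwaku/: /t/ is a voiceless stop between vowels /o/ and /o/, so it voices to [d]. /k/ is a voiceless stop between vowels /i/ and /a/, so it voices to [g]. /k/ is a voiceless stop between vowels /e/ and /i/, so it voices to [g]. /k/ is a voiceless stop between vowels /a/ and /u/, so it voices to [g]. → [odoigaegiwagu].
/wiukikoluotau/: /k/ is a voiceless stop between vowels /u/ and /i/, so it voices to [g]. /k/ is a voiceless stop between vowels /i/ and /o/, so it voices to [g]. /t/ is a voiceless stop between vowels /o/ and /a/, so it voices to [d]. → [wiugigoluodau].
/karuxotukoozakibu/: /t/ is a voiceless stop between vowels /o/ and /u/, so it voices to [d]. /k/ is a voiceless stop between vowels /u/ and /o/, so it voices to [g]. /k/ is a voiceless stop between vowels /a/ and /i/, so it voices to [g]. → [karuxodugoozagibu].
/zikitowidi/: /k/ is a voiceless stop between vowels /i/ and /i/, so it voices to [g]. /t/ is a voiceless stop between vowels /i/ and /o/, so it voices to [d]. → [zigidowidi].

odoigaegiwagu, wiugigoluodau, karuxodugoozagibu, zigidowidi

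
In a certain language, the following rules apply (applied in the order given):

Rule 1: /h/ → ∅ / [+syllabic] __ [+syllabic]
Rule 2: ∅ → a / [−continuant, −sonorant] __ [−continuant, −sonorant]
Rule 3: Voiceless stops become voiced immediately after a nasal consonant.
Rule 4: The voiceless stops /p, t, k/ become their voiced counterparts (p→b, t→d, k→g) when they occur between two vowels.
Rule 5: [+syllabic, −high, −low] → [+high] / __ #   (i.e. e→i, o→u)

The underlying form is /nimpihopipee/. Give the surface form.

nimbiobibei

Rule 1 (intervocalic h-deletion): /h/ occurs between vowels /i/ and /o/, so it deletes. /nimpihopipee/ → nimpiopipee.
Rule 2 (stop-cluster a-epenthesis): no segment meets the environment; /nimpiopipee/ is unchanged.
Rule 3 (post-nasal voicing): /p/ is a voiceless stop immediately after the nasal /m/, so it voices to [b]. /nimpiopipee/ → nimbiopipee.
Rule 4 (intervocalic voicing): /p/ is a voiceless stop between vowels /o/ and /i/, so it voices to [b]. /p/ is a voiceless stop between vowels /i/ and /e/, so it voices to [b]. /nimbiopipee/ → nimbiobibee.
Rule 5 (final vowel raising): /e/ is a mid vowel in word-final position, so it raises to [i]. /nimbiobibee/ → nimbiobibei.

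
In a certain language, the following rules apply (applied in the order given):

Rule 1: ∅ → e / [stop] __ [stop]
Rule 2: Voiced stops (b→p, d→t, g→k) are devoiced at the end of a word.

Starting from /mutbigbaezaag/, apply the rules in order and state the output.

mutebigebaezaak

Rule 1 (stop-cluster e-epenthesis): /t/ and /b/ form a stop–stop cluster, so [e] is inserted between them. /g/ and /b/ form a stop–stop cluster, so [e] is inserted between them. /mutbigbaezaag/ → mutebigebaezaag.
Rule 2 (final devoicing): /g/ is a voiced stop in word-final position, so it devoices to [k]. /mutebigebaezaag/ → mutebigebaezaak.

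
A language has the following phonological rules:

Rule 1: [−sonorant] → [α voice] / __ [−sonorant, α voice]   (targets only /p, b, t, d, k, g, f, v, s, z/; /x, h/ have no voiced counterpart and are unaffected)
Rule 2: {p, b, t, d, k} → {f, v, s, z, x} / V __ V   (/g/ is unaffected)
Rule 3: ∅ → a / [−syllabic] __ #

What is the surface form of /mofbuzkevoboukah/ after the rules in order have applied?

Rule 1 (regressive voicing assimilation): /f/ precedes the voiced obstruent /b/, so it voices to [v] by assimilation. /z/ precedes the voiceless obstruent /k/, so it devoices to [s] by assimilation. /mofbuzkevoboukah/ → movbuskevoboukah.
Rule 2 (intervocalic spirantization): /b/ is a stop between vowels /o/ and /o/, so it spirantizes to the fricative [v]. /k/ is a stop between vowels /u/ and /a/, so it spirantizes to the fricative [x]. /movbuskevoboukah/ → movbuskevovouxah.
Rule 3 (final a-epenthesis): the form ends in the consonant /h/, so [a] is inserted word-finally. /movbuskevovouxah/ → movbuskevovouxaha.

movbuskevovouxaha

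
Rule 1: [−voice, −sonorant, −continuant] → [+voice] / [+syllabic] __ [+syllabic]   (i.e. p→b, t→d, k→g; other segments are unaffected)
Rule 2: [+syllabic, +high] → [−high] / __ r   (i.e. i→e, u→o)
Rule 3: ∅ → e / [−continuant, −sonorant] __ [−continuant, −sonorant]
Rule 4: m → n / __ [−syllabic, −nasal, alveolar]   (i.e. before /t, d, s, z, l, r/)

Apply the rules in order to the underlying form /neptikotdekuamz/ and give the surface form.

Rule 1 (intervocalic voicing): /k/ is a voiceless stop between vowels /i/ and /o/, so it voices to [g]. /k/ is a voiceless stop between vowels /e/ and /u/, so it voices to [g]. /neptikotdekuamz/ → neptigotdeguamz.
Rule 2 (pre-rhotic lowering): no segment meets the environment; /neptigotdeguamz/ is unchanged.
Rule 3 (stop-cluster e-epenthesis): /p/ and /t/ form a stop–stop cluster, so [e] is inserted between them. /t/ and /d/ form a stop–stop cluster, so [e] is inserted between them. /neptigotdeguamz/ → nepetigotedeguamz.
Rule 4 (nasal place assimilation): /m/ precedes the alveolar consonant /z/, so it assimilates in place to [n]. /nepetigotedeguamz/ → nepetigotedeguanz.

nepetigotedeguanz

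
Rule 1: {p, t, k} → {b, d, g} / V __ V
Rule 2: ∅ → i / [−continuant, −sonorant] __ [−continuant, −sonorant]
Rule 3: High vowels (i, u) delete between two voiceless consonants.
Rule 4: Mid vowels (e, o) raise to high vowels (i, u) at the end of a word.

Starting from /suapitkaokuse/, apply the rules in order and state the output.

Rule 1 (intervocalic voicing): /p/ is a voiceless stop between vowels /a/ and /i/, so it voices to [b]. /k/ is a voiceless stop between vowels /o/ and /u/, so it voices to [g]. /suapitkaokuse/ → suabitkaoguse.
Rule 2 (stop-cluster i-epenthesis): /t/ and /k/ form a stop–stop cluster, so [i] is inserted between them. /suabitkaoguse/ → suabitikaoguse.
Rule 3 (high vowel syncope): /i/ is a high vowel flanked by voiceless consonants /t/ and /k/, so it deletes. /suabitikaoguse/ → suabitkaoguse.
Rule 4 (final vowel raising): /e/ is a mid vowel in word-final position, so it raises to [i]. /suabitkaoguse/ → suabitkaogusi.

suabitkaogusi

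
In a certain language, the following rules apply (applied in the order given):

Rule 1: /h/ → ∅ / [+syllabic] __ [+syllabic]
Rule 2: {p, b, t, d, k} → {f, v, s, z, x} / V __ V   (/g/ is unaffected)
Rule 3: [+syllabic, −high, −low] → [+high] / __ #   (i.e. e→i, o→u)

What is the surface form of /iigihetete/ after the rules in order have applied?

iigiesesi

Rule 1 (intervocalic h-deletion): /h/ occurs between vowels /i/ and /e/, so it deletes. /iigihetete/ → iigietete.
Rule 2 (intervocalic spirantization): /t/ is a stop between vowels /e/ and /e/, so it spirantizes to the fricative [s]. /t/ is a stop between vowels /e/ and /e/, so it spirantizes to the fricative [s]. /iigietete/ → iigiesese.
Rule 3 (final vowel raising): /e/ is a mid vowel in word-final position, so it raises to [i]. /iigiesese/ → iigiesesi.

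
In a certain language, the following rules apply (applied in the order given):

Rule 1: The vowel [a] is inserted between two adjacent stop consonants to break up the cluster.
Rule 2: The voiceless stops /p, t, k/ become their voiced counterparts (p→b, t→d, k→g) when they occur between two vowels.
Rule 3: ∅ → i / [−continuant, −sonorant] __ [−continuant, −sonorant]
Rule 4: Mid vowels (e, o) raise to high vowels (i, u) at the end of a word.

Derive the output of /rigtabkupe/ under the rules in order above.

Rule 1 (stop-cluster a-epenthesis): /g/ and /t/ form a stop–stop cluster, so [a] is inserted between them. /b/ and /k/ form a stop–stop cluster, so [a] is inserted between them. /rigtabkupe/ → rigatabakupe.
Rule 2 (intervocalic voicing): /t/ is a voiceless stop between vowels /a/ and /a/, so it voices to [d]. /k/ is a voiceless stop between vowels /a/ and /u/, so it voices to [g]. /p/ is a voiceless stop between vowels /u/ and /e/, so it voices to [b]. /rigatabakupe/ → rigadabagube.
Rule 3 (stop-cluster i-epenthesis): no segment meets the environment; /rigadabagube/ is unchanged.
Rule 4 (final vowel raising): /e/ is a mid vowel in word-final position, so it raises to [i]. /rigadabagube/ → rigadabagubi.

rigadabagubi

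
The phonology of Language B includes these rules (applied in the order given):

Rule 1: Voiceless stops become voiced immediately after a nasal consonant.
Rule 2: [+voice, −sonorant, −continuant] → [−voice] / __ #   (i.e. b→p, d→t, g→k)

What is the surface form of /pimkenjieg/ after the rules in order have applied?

pimgenjiek

Rule 1 (post-nasal voicing): /k/ is a voiceless stop immediately after the nasal /m/, so it voices to [g]. /pimkenjieg/ → pimgenjieg.
Rule 2 (final devoicing): /g/ is a voiced stop in word-final position, so it devoices to [k]. /pimgenjieg/ → pimgenjiek.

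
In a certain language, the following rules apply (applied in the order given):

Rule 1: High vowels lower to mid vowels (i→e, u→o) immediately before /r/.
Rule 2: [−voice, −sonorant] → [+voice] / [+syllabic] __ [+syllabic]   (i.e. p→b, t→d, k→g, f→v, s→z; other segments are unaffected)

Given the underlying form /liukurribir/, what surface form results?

liugorriber

Rule 1 (pre-rhotic lowering): /u/ is a high vowel immediately before /r/, so it lowers to [o]. /i/ is a high vowel immediately before /r/, so it lowers to [e]. /liukurribir/ → liukorriber.
Rule 2 (intervocalic voicing): /k/ is a voiceless obstruent between vowels /u/ and /o/, so it voices to [g]. /liukorriber/ → liugorriber.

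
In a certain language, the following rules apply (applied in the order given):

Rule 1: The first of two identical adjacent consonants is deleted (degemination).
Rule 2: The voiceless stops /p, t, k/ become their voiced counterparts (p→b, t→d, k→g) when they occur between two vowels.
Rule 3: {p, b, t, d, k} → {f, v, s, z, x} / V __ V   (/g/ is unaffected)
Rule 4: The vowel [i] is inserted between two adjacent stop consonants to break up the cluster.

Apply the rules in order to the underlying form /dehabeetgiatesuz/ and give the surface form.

dehaveetigiazesuz

Rule 1 (degemination): no segment meets the environment; /dehabeetgiatesuz/ is unchanged.
Rule 2 (intervocalic voicing): /t/ is a voiceless stop between vowels /a/ and /e/, so it voices to [d]. /dehabeetgiatesuz/ → dehabeetgiadesuz.
Rule 3 (intervocalic spirantization): /b/ is a stop between vowels /a/ and /e/, so it spirantizes to the fricative [v]. /d/ is a stop between vowels /a/ and /e/, so it spirantizes to the fricative [z]. /dehabeetgiadesuz/ → dehaveetgiazesuz.
Rule 4 (stop-cluster i-epenthesis): /t/ and /g/ form a stop–stop cluster, so [i] is inserted between them. /dehaveetgiazesuz/ → dehaveetigiazesuz.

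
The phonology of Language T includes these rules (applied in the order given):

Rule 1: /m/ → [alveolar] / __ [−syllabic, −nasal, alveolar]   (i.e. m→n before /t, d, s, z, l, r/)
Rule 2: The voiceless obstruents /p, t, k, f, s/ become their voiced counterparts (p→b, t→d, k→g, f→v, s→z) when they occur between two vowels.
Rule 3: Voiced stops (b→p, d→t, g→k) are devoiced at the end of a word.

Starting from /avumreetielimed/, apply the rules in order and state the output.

Rule 1 (nasal place assimilation): /m/ precedes the alveolar consonant /r/, so it assimilates in place to [n]. /avumreetielimed/ → avunreetielimed.
Rule 2 (intervocalic voicing): /t/ is a voiceless obstruent between vowels /e/ and /i/, so it voices to [d]. /avunreetielimed/ → avunreedielimed.
Rule 3 (final devoicing): /d/ is a voiced stop in word-final position, so it devoices to [t]. /avunreedielimed/ → avunreedielimet.

avunreedielimet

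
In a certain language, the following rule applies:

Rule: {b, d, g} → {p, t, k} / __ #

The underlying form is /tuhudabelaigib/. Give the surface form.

Scanning /tuhudabelaigib/: /d/ at position 5 is not in the conditioning environment; /b/ at position 7 is not in the conditioning environment; /g/ at position 12 is not in the conditioning environment; /b/ is a voiced stop in word-final position, so it devoices to [p].
Result: [tuhudabelaigip].

tuhudabelaigip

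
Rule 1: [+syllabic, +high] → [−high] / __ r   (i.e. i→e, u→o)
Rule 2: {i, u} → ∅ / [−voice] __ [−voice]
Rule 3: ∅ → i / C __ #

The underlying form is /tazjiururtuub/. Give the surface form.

Rule 1 (pre-rhotic lowering): /u/ is a high vowel immediately before /r/, so it lowers to [o]. /u/ is a high vowel immediately before /r/, so it lowers to [o]. /tazjiururtuub/ → tazjiorortuub.
Rule 2 (high vowel syncope): no segment meets the environment; /tazjiorortuub/ is unchanged.
Rule 3 (final i-epenthesis): the form ends in the consonant /b/, so [i] is inserted word-finally. /tazjiorortuub/ → tazjiorortuubi.

tazjiorortuubi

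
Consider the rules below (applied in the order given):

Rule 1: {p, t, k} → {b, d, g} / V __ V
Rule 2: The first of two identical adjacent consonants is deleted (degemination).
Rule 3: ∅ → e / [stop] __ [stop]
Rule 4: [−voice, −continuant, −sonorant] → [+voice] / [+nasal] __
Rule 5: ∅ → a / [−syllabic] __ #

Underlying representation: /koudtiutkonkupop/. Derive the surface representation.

Rule 1 (intervocalic voicing): /p/ is a voiceless stop between vowels /u/ and /o/, so it voices to [b]. /koudtiutkonkupop/ → koudtiutkonkubop.
Rule 2 (degemination): no segment meets the environment; /koudtiutkonkubop/ is unchanged.
Rule 3 (stop-cluster e-epenthesis): /d/ and /t/ form a stop–stop cluster, so [e] is inserted between them. /t/ and /k/ form a stop–stop cluster, so [e] is inserted between them. /koudtiutkonkubop/ → koudetiutekonkubop.
Rule 4 (post-nasal voicing): /k/ is a voiceless stop immediately after the nasal /n/, so it voices to [g]. /koudetiutekonkubop/ → koudetiutekongubop.
Rule 5 (final a-epenthesis): the form ends in the consonant /p/, so [a] is inserted word-finally. /koudetiutekongubop/ → koudetiutekongubopa.

koudetiutekongubopa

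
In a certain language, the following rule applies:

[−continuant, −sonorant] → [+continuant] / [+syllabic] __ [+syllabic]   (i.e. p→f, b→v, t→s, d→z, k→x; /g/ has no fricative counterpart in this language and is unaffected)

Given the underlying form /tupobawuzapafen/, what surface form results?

/p/ is a stop between vowels /u/ and /o/, so it spirantizes to the fricative [f].
/b/ is a stop between vowels /o/ and /a/, so it spirantizes to the fricative [v].
/p/ is a stop between vowels /a/ and /a/, so it spirantizes to the fricative [f].
The other instance of /t/ does not occur in the required environment and remains unchanged.
Surface form: [tufovawuzafafen].

tufovawuzafafen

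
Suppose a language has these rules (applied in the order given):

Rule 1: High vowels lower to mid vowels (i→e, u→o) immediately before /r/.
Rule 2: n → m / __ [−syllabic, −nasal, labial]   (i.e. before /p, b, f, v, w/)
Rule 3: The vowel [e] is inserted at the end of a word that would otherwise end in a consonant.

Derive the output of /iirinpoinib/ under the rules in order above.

Rule 1 (pre-rhotic lowering): /i/ is a high vowel immediately before /r/, so it lowers to [e]. /iirinpoinib/ → ierinpoinib.
Rule 2 (nasal place assimilation): /n/ precedes the labial consonant /p/, so it assimilates in place to [m]. /ierinpoinib/ → ierimpoinib.
Rule 3 (final e-epenthesis): the form ends in the consonant /b/, so [e] is inserted word-finally. /ierimpoinib/ → ierimpoinibe.

ierimpoinibe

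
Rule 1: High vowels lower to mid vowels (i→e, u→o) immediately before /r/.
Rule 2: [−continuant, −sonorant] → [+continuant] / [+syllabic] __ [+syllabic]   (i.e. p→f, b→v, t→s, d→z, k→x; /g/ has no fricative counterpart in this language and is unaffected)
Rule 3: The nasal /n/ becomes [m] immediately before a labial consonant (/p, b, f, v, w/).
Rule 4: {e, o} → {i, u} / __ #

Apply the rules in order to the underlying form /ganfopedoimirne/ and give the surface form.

gamfofezoimerni

Rule 1 (pre-rhotic lowering): /i/ is a high vowel immediately before /r/, so it lowers to [e]. /ganfopedoimirne/ → ganfopedoimerne.
Rule 2 (intervocalic spirantization): /p/ is a stop between vowels /o/ and /e/, so it spirantizes to the fricative [f]. /d/ is a stop between vowels /e/ and /o/, so it spirantizes to the fricative [z]. /ganfopedoimerne/ → ganfofezoimerne.
Rule 3 (nasal place assimilation): /n/ precedes the labial consonant /f/, so it assimilates in place to [m]. /ganfofezoimerne/ → gamfofezoimerne.
Rule 4 (final vowel raising): /e/ is a mid vowel in word-final position, so it raises to [i]. /gamfofezoimerne/ → gamfofezoimerni.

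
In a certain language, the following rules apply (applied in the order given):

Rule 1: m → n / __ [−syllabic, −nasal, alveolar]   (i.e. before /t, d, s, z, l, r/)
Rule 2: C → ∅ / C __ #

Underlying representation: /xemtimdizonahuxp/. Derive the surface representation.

xentindizonahux

Rule 1 (nasal place assimilation): /m/ precedes the alveolar consonant /t/, so it assimilates in place to [n]. /m/ precedes the alveolar consonant /d/, so it assimilates in place to [n]. /xemtimdizonahuxp/ → xentindizonahuxp.
Rule 2 (final cluster simplification): /p/ is the second consonant of a word-final cluster /xp/, so it deletes. /xentindizonahuxp/ → xentindizonahux.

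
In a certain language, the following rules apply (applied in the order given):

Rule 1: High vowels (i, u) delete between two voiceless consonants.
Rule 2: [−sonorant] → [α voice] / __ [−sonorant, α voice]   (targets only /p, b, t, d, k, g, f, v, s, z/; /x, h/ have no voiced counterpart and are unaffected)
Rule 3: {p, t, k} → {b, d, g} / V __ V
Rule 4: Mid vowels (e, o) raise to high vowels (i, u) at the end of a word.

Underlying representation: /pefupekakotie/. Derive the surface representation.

pefpegagodii

Rule 1 (high vowel syncope): /u/ is a high vowel flanked by voiceless consonants /f/ and /p/, so it deletes. /pefupekakotie/ → pefpekakotie.
Rule 2 (regressive voicing assimilation): no segment meets the environment; /pefpekakotie/ is unchanged.
Rule 3 (intervocalic voicing): /k/ is a voiceless stop between vowels /e/ and /a/, so it voices to [g]. /k/ is a voiceless stop between vowels /a/ and /o/, so it voices to [g]. /t/ is a voiceless stop between vowels /o/ and /i/, so it voices to [d]. /pefpekakotie/ → pefpegagodie.
Rule 4 (final vowel raising): /e/ is a mid vowel in word-final position, so it raises to [i]. /pefpegagodie/ → pefpegagodii.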